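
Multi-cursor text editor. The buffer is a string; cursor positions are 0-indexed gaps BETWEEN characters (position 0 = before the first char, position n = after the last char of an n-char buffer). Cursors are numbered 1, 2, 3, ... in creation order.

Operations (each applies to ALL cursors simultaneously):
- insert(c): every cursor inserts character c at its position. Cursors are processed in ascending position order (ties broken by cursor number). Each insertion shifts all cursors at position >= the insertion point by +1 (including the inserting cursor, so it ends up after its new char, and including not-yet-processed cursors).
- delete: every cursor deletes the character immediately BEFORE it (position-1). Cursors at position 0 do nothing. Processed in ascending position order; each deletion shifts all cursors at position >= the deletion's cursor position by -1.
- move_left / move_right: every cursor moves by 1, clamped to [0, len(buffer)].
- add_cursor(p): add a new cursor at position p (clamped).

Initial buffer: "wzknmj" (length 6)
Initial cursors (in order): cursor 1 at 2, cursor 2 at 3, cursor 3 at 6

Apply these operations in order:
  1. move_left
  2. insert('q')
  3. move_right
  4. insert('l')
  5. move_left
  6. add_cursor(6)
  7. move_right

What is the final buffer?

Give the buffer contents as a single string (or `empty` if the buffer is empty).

Answer: wqzlqklnmqjl

Derivation:
After op 1 (move_left): buffer="wzknmj" (len 6), cursors c1@1 c2@2 c3@5, authorship ......
After op 2 (insert('q')): buffer="wqzqknmqj" (len 9), cursors c1@2 c2@4 c3@8, authorship .1.2...3.
After op 3 (move_right): buffer="wqzqknmqj" (len 9), cursors c1@3 c2@5 c3@9, authorship .1.2...3.
After op 4 (insert('l')): buffer="wqzlqklnmqjl" (len 12), cursors c1@4 c2@7 c3@12, authorship .1.12.2..3.3
After op 5 (move_left): buffer="wqzlqklnmqjl" (len 12), cursors c1@3 c2@6 c3@11, authorship .1.12.2..3.3
After op 6 (add_cursor(6)): buffer="wqzlqklnmqjl" (len 12), cursors c1@3 c2@6 c4@6 c3@11, authorship .1.12.2..3.3
After op 7 (move_right): buffer="wqzlqklnmqjl" (len 12), cursors c1@4 c2@7 c4@7 c3@12, authorship .1.12.2..3.3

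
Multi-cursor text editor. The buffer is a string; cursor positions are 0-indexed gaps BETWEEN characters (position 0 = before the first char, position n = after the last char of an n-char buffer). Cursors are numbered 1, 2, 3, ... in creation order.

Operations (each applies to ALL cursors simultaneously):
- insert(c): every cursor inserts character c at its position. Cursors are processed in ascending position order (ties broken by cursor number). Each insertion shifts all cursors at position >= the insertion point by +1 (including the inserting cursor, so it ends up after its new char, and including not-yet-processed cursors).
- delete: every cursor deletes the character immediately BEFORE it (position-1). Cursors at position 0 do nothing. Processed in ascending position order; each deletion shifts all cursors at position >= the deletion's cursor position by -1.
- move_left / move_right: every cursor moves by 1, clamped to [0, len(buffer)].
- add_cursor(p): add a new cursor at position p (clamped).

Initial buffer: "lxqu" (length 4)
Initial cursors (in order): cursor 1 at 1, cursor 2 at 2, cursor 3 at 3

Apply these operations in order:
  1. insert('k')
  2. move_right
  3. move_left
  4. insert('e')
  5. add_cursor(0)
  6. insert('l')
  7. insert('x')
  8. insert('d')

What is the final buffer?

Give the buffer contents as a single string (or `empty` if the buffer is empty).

Answer: lxdlkelxdxkelxdqkelxdu

Derivation:
After op 1 (insert('k')): buffer="lkxkqku" (len 7), cursors c1@2 c2@4 c3@6, authorship .1.2.3.
After op 2 (move_right): buffer="lkxkqku" (len 7), cursors c1@3 c2@5 c3@7, authorship .1.2.3.
After op 3 (move_left): buffer="lkxkqku" (len 7), cursors c1@2 c2@4 c3@6, authorship .1.2.3.
After op 4 (insert('e')): buffer="lkexkeqkeu" (len 10), cursors c1@3 c2@6 c3@9, authorship .11.22.33.
After op 5 (add_cursor(0)): buffer="lkexkeqkeu" (len 10), cursors c4@0 c1@3 c2@6 c3@9, authorship .11.22.33.
After op 6 (insert('l')): buffer="llkelxkelqkelu" (len 14), cursors c4@1 c1@5 c2@9 c3@13, authorship 4.111.222.333.
After op 7 (insert('x')): buffer="lxlkelxxkelxqkelxu" (len 18), cursors c4@2 c1@7 c2@12 c3@17, authorship 44.1111.2222.3333.
After op 8 (insert('d')): buffer="lxdlkelxdxkelxdqkelxdu" (len 22), cursors c4@3 c1@9 c2@15 c3@21, authorship 444.11111.22222.33333.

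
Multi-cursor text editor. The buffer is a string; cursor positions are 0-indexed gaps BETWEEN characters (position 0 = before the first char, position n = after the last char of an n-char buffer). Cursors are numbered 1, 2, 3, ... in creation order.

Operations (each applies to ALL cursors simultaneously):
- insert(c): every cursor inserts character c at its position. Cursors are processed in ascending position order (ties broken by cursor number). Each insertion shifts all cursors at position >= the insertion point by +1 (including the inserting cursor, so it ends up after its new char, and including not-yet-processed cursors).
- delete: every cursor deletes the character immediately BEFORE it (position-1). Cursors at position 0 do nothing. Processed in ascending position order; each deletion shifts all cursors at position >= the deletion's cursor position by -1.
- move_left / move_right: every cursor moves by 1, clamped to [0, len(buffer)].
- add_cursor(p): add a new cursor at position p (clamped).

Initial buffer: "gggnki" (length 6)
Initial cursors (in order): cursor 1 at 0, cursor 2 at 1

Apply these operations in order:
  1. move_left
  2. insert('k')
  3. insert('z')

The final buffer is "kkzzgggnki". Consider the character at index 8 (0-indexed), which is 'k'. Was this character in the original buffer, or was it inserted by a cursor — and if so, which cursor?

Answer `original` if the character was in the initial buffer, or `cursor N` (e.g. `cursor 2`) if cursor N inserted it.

Answer: original

Derivation:
After op 1 (move_left): buffer="gggnki" (len 6), cursors c1@0 c2@0, authorship ......
After op 2 (insert('k')): buffer="kkgggnki" (len 8), cursors c1@2 c2@2, authorship 12......
After op 3 (insert('z')): buffer="kkzzgggnki" (len 10), cursors c1@4 c2@4, authorship 1212......
Authorship (.=original, N=cursor N): 1 2 1 2 . . . . . .
Index 8: author = original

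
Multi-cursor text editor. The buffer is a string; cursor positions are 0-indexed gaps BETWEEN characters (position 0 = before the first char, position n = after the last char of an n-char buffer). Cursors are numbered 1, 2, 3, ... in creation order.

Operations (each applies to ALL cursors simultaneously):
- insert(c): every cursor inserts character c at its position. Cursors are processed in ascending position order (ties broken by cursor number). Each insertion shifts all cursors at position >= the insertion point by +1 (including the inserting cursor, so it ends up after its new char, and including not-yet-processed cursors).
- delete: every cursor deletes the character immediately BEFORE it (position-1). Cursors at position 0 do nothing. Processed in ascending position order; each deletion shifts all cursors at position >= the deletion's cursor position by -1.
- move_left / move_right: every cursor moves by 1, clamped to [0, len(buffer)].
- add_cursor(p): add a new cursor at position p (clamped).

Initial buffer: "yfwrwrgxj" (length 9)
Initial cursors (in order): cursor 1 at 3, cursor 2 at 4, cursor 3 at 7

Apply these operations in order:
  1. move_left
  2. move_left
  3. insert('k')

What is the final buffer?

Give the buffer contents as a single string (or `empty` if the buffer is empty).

Answer: ykfkwrwkrgxj

Derivation:
After op 1 (move_left): buffer="yfwrwrgxj" (len 9), cursors c1@2 c2@3 c3@6, authorship .........
After op 2 (move_left): buffer="yfwrwrgxj" (len 9), cursors c1@1 c2@2 c3@5, authorship .........
After op 3 (insert('k')): buffer="ykfkwrwkrgxj" (len 12), cursors c1@2 c2@4 c3@8, authorship .1.2...3....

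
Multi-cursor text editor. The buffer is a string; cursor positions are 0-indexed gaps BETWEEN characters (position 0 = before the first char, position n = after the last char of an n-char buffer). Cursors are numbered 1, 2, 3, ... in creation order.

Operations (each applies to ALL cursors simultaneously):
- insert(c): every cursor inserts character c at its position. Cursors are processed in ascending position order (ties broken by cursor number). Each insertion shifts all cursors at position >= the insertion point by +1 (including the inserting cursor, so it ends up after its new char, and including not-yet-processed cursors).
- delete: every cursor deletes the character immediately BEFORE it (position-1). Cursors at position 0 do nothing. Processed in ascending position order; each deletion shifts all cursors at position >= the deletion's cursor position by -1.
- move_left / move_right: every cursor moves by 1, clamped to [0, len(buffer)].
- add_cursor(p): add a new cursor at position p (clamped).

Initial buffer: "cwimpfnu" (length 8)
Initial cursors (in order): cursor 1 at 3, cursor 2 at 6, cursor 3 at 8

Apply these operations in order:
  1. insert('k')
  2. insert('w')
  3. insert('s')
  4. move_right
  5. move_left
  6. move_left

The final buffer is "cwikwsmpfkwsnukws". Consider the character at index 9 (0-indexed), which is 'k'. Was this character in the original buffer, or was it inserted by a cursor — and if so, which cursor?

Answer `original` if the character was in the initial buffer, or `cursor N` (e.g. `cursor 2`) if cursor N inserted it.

After op 1 (insert('k')): buffer="cwikmpfknuk" (len 11), cursors c1@4 c2@8 c3@11, authorship ...1...2..3
After op 2 (insert('w')): buffer="cwikwmpfkwnukw" (len 14), cursors c1@5 c2@10 c3@14, authorship ...11...22..33
After op 3 (insert('s')): buffer="cwikwsmpfkwsnukws" (len 17), cursors c1@6 c2@12 c3@17, authorship ...111...222..333
After op 4 (move_right): buffer="cwikwsmpfkwsnukws" (len 17), cursors c1@7 c2@13 c3@17, authorship ...111...222..333
After op 5 (move_left): buffer="cwikwsmpfkwsnukws" (len 17), cursors c1@6 c2@12 c3@16, authorship ...111...222..333
After op 6 (move_left): buffer="cwikwsmpfkwsnukws" (len 17), cursors c1@5 c2@11 c3@15, authorship ...111...222..333
Authorship (.=original, N=cursor N): . . . 1 1 1 . . . 2 2 2 . . 3 3 3
Index 9: author = 2

Answer: cursor 2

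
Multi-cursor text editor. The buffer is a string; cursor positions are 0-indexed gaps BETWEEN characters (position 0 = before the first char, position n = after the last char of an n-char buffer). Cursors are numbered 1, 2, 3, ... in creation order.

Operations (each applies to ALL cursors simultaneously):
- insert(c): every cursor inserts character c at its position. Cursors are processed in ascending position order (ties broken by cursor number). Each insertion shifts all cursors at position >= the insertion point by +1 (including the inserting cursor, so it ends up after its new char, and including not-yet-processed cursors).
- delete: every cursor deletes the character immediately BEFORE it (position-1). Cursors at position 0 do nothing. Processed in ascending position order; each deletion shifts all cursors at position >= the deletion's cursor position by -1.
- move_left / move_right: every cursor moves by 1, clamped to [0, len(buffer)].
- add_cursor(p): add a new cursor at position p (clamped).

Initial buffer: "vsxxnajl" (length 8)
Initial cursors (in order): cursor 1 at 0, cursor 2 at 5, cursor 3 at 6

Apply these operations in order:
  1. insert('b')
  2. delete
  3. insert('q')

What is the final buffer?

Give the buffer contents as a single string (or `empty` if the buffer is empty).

After op 1 (insert('b')): buffer="bvsxxnbabjl" (len 11), cursors c1@1 c2@7 c3@9, authorship 1.....2.3..
After op 2 (delete): buffer="vsxxnajl" (len 8), cursors c1@0 c2@5 c3@6, authorship ........
After op 3 (insert('q')): buffer="qvsxxnqaqjl" (len 11), cursors c1@1 c2@7 c3@9, authorship 1.....2.3..

Answer: qvsxxnqaqjl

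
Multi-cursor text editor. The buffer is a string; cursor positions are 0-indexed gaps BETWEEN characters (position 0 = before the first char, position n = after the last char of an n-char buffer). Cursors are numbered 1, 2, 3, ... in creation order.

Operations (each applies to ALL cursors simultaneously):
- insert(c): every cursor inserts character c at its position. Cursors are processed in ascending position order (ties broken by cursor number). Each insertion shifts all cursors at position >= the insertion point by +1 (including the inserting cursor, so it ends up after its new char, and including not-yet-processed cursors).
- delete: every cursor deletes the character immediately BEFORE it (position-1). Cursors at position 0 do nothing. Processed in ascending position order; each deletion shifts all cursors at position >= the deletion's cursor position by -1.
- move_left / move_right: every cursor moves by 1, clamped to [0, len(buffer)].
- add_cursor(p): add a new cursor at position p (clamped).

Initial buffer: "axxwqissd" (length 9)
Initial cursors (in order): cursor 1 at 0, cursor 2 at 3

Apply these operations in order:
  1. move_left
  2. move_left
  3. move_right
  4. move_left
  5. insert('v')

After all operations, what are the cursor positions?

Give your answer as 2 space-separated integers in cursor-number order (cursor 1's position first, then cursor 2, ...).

After op 1 (move_left): buffer="axxwqissd" (len 9), cursors c1@0 c2@2, authorship .........
After op 2 (move_left): buffer="axxwqissd" (len 9), cursors c1@0 c2@1, authorship .........
After op 3 (move_right): buffer="axxwqissd" (len 9), cursors c1@1 c2@2, authorship .........
After op 4 (move_left): buffer="axxwqissd" (len 9), cursors c1@0 c2@1, authorship .........
After op 5 (insert('v')): buffer="vavxxwqissd" (len 11), cursors c1@1 c2@3, authorship 1.2........

Answer: 1 3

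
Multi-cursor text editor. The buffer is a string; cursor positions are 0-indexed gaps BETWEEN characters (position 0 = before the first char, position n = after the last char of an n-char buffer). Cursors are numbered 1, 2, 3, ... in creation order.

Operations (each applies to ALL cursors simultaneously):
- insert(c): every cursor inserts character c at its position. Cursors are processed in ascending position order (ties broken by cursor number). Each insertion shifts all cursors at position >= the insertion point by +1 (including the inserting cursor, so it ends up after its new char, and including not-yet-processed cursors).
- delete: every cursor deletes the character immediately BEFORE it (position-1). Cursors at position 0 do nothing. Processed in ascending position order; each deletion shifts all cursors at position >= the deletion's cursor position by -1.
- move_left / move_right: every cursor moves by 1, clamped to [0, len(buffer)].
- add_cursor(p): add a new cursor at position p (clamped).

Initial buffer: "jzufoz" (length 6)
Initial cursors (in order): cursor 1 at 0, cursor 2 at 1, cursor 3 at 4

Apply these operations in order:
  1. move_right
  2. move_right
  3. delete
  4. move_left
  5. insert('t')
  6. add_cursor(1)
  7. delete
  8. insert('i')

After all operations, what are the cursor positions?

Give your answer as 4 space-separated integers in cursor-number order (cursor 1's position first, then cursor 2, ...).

Answer: 3 3 6 3

Derivation:
After op 1 (move_right): buffer="jzufoz" (len 6), cursors c1@1 c2@2 c3@5, authorship ......
After op 2 (move_right): buffer="jzufoz" (len 6), cursors c1@2 c2@3 c3@6, authorship ......
After op 3 (delete): buffer="jfo" (len 3), cursors c1@1 c2@1 c3@3, authorship ...
After op 4 (move_left): buffer="jfo" (len 3), cursors c1@0 c2@0 c3@2, authorship ...
After op 5 (insert('t')): buffer="ttjfto" (len 6), cursors c1@2 c2@2 c3@5, authorship 12..3.
After op 6 (add_cursor(1)): buffer="ttjfto" (len 6), cursors c4@1 c1@2 c2@2 c3@5, authorship 12..3.
After op 7 (delete): buffer="jfo" (len 3), cursors c1@0 c2@0 c4@0 c3@2, authorship ...
After op 8 (insert('i')): buffer="iiijfio" (len 7), cursors c1@3 c2@3 c4@3 c3@6, authorship 124..3.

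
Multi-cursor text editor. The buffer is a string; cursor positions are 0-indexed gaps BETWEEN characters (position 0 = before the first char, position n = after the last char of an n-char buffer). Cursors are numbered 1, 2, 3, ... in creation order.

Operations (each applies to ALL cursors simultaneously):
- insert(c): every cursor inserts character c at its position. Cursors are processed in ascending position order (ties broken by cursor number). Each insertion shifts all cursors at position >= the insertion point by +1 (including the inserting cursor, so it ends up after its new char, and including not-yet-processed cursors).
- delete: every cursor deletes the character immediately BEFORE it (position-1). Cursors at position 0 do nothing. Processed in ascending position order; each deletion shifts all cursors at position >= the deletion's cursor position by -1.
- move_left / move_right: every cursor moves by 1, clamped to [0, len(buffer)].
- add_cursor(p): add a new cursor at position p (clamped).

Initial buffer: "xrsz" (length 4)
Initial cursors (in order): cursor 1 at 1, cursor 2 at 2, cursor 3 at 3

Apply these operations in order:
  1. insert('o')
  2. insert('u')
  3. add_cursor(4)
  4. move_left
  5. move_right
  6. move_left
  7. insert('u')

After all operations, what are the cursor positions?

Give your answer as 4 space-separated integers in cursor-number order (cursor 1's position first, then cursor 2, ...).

Answer: 3 8 12 5

Derivation:
After op 1 (insert('o')): buffer="xorosoz" (len 7), cursors c1@2 c2@4 c3@6, authorship .1.2.3.
After op 2 (insert('u')): buffer="xourousouz" (len 10), cursors c1@3 c2@6 c3@9, authorship .11.22.33.
After op 3 (add_cursor(4)): buffer="xourousouz" (len 10), cursors c1@3 c4@4 c2@6 c3@9, authorship .11.22.33.
After op 4 (move_left): buffer="xourousouz" (len 10), cursors c1@2 c4@3 c2@5 c3@8, authorship .11.22.33.
After op 5 (move_right): buffer="xourousouz" (len 10), cursors c1@3 c4@4 c2@6 c3@9, authorship .11.22.33.
After op 6 (move_left): buffer="xourousouz" (len 10), cursors c1@2 c4@3 c2@5 c3@8, authorship .11.22.33.
After op 7 (insert('u')): buffer="xouuurouusouuz" (len 14), cursors c1@3 c4@5 c2@8 c3@12, authorship .1114.222.333.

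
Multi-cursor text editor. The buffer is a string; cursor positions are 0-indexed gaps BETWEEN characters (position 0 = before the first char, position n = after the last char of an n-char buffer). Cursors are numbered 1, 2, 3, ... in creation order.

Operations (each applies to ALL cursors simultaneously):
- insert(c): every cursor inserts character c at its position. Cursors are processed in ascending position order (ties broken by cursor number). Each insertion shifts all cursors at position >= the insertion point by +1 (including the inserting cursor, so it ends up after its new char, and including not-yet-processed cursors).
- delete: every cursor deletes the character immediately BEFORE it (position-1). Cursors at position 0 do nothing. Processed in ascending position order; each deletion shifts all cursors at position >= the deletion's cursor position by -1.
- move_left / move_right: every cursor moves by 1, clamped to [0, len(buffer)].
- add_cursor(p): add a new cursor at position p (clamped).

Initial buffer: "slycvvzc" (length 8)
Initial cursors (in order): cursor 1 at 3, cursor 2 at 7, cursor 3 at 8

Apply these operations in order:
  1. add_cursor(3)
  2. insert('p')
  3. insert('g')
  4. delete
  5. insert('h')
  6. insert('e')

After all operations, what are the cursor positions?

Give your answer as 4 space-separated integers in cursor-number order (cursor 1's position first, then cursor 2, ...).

Answer: 9 16 20 9

Derivation:
After op 1 (add_cursor(3)): buffer="slycvvzc" (len 8), cursors c1@3 c4@3 c2@7 c3@8, authorship ........
After op 2 (insert('p')): buffer="slyppcvvzpcp" (len 12), cursors c1@5 c4@5 c2@10 c3@12, authorship ...14....2.3
After op 3 (insert('g')): buffer="slyppggcvvzpgcpg" (len 16), cursors c1@7 c4@7 c2@13 c3@16, authorship ...1414....22.33
After op 4 (delete): buffer="slyppcvvzpcp" (len 12), cursors c1@5 c4@5 c2@10 c3@12, authorship ...14....2.3
After op 5 (insert('h')): buffer="slypphhcvvzphcph" (len 16), cursors c1@7 c4@7 c2@13 c3@16, authorship ...1414....22.33
After op 6 (insert('e')): buffer="slypphheecvvzphecphe" (len 20), cursors c1@9 c4@9 c2@16 c3@20, authorship ...141414....222.333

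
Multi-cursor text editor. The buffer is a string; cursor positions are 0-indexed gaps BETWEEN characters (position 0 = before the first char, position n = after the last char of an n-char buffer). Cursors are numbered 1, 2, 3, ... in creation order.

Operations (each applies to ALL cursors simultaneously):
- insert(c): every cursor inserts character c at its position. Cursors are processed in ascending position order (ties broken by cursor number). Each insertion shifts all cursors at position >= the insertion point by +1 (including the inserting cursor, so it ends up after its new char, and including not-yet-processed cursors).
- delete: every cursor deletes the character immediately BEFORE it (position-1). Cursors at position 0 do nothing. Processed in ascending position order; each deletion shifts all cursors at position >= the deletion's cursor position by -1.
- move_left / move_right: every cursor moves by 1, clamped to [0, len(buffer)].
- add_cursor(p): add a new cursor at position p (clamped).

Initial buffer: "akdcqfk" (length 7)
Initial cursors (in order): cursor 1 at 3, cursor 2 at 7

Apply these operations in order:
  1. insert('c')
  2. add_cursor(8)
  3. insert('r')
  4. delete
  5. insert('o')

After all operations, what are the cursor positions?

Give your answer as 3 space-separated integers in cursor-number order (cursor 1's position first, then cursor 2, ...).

Answer: 5 12 10

Derivation:
After op 1 (insert('c')): buffer="akdccqfkc" (len 9), cursors c1@4 c2@9, authorship ...1....2
After op 2 (add_cursor(8)): buffer="akdccqfkc" (len 9), cursors c1@4 c3@8 c2@9, authorship ...1....2
After op 3 (insert('r')): buffer="akdcrcqfkrcr" (len 12), cursors c1@5 c3@10 c2@12, authorship ...11....322
After op 4 (delete): buffer="akdccqfkc" (len 9), cursors c1@4 c3@8 c2@9, authorship ...1....2
After op 5 (insert('o')): buffer="akdcocqfkoco" (len 12), cursors c1@5 c3@10 c2@12, authorship ...11....322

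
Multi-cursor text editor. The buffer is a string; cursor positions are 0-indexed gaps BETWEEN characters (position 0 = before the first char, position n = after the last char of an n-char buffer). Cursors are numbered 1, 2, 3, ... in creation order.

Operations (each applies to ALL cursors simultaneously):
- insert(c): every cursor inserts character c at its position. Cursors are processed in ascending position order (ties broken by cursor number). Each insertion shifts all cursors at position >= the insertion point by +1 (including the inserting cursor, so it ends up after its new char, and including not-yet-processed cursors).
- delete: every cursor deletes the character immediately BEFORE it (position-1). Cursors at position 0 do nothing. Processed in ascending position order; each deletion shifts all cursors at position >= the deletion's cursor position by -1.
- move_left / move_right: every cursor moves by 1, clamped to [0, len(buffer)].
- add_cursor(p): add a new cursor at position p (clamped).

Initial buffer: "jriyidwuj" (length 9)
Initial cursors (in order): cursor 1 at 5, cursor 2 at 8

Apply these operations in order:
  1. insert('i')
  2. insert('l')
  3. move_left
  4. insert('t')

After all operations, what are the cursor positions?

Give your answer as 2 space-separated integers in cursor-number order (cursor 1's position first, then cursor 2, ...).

Answer: 7 13

Derivation:
After op 1 (insert('i')): buffer="jriyiidwuij" (len 11), cursors c1@6 c2@10, authorship .....1...2.
After op 2 (insert('l')): buffer="jriyiildwuilj" (len 13), cursors c1@7 c2@12, authorship .....11...22.
After op 3 (move_left): buffer="jriyiildwuilj" (len 13), cursors c1@6 c2@11, authorship .....11...22.
After op 4 (insert('t')): buffer="jriyiitldwuitlj" (len 15), cursors c1@7 c2@13, authorship .....111...222.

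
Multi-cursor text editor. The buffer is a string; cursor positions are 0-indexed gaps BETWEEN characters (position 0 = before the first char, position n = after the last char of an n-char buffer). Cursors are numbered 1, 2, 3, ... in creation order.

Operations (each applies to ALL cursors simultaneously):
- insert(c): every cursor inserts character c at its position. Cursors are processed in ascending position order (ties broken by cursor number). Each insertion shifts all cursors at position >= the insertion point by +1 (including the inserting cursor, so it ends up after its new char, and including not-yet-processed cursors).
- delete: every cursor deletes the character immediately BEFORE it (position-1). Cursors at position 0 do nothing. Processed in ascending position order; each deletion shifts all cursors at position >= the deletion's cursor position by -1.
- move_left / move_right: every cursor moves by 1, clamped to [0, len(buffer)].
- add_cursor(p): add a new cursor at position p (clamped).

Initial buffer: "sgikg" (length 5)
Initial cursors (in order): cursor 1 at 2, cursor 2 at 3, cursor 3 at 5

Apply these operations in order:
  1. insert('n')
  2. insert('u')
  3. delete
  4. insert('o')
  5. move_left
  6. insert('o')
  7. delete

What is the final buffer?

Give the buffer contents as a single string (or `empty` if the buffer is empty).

Answer: sgnoinokgno

Derivation:
After op 1 (insert('n')): buffer="sgninkgn" (len 8), cursors c1@3 c2@5 c3@8, authorship ..1.2..3
After op 2 (insert('u')): buffer="sgnuinukgnu" (len 11), cursors c1@4 c2@7 c3@11, authorship ..11.22..33
After op 3 (delete): buffer="sgninkgn" (len 8), cursors c1@3 c2@5 c3@8, authorship ..1.2..3
After op 4 (insert('o')): buffer="sgnoinokgno" (len 11), cursors c1@4 c2@7 c3@11, authorship ..11.22..33
After op 5 (move_left): buffer="sgnoinokgno" (len 11), cursors c1@3 c2@6 c3@10, authorship ..11.22..33
After op 6 (insert('o')): buffer="sgnooinookgnoo" (len 14), cursors c1@4 c2@8 c3@13, authorship ..111.222..333
After op 7 (delete): buffer="sgnoinokgno" (len 11), cursors c1@3 c2@6 c3@10, authorship ..11.22..33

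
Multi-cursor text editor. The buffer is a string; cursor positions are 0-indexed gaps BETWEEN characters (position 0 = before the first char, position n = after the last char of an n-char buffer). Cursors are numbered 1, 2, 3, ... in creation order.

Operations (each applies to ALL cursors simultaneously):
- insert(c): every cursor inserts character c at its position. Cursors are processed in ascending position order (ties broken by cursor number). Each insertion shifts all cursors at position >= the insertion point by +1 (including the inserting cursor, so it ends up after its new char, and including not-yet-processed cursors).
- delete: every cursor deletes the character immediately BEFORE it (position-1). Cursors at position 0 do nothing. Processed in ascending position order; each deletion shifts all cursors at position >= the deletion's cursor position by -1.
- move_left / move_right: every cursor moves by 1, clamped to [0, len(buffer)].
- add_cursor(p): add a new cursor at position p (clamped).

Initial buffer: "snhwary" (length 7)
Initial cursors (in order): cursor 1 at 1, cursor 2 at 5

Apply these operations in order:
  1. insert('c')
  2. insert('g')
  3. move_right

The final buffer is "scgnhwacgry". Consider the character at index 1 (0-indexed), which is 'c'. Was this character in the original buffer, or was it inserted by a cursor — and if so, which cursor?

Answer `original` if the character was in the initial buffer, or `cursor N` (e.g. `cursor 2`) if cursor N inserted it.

After op 1 (insert('c')): buffer="scnhwacry" (len 9), cursors c1@2 c2@7, authorship .1....2..
After op 2 (insert('g')): buffer="scgnhwacgry" (len 11), cursors c1@3 c2@9, authorship .11....22..
After op 3 (move_right): buffer="scgnhwacgry" (len 11), cursors c1@4 c2@10, authorship .11....22..
Authorship (.=original, N=cursor N): . 1 1 . . . . 2 2 . .
Index 1: author = 1

Answer: cursor 1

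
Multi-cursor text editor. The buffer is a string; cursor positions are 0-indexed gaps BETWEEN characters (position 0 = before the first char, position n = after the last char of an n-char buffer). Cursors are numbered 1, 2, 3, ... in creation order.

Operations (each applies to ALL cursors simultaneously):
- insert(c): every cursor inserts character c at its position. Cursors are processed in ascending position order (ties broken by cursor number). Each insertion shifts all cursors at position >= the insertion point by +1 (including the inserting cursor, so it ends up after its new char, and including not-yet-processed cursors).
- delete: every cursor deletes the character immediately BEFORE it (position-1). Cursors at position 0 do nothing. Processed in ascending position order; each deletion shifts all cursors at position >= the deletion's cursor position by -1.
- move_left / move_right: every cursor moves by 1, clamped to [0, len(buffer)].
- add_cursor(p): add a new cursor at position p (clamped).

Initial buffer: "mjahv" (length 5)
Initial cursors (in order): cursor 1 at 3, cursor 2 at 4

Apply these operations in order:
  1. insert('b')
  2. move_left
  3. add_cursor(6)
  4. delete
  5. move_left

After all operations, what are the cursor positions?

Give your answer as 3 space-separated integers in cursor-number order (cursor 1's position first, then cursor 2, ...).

Answer: 1 2 2

Derivation:
After op 1 (insert('b')): buffer="mjabhbv" (len 7), cursors c1@4 c2@6, authorship ...1.2.
After op 2 (move_left): buffer="mjabhbv" (len 7), cursors c1@3 c2@5, authorship ...1.2.
After op 3 (add_cursor(6)): buffer="mjabhbv" (len 7), cursors c1@3 c2@5 c3@6, authorship ...1.2.
After op 4 (delete): buffer="mjbv" (len 4), cursors c1@2 c2@3 c3@3, authorship ..1.
After op 5 (move_left): buffer="mjbv" (len 4), cursors c1@1 c2@2 c3@2, authorship ..1.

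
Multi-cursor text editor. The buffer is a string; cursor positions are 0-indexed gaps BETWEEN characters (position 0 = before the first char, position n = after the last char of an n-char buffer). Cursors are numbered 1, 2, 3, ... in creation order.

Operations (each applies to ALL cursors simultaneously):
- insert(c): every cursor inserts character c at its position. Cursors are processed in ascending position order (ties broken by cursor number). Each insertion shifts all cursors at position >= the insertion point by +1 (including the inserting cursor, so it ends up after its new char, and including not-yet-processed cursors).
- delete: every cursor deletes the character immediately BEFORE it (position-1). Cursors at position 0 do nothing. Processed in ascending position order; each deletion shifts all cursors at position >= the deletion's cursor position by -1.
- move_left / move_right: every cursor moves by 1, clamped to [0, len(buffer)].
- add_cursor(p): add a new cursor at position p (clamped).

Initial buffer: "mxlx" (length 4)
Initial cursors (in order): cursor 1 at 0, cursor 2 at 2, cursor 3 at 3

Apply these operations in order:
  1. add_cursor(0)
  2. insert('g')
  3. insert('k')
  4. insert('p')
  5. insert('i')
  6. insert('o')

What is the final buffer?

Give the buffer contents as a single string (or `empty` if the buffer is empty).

Answer: ggkkppiioomxgkpiolgkpiox

Derivation:
After op 1 (add_cursor(0)): buffer="mxlx" (len 4), cursors c1@0 c4@0 c2@2 c3@3, authorship ....
After op 2 (insert('g')): buffer="ggmxglgx" (len 8), cursors c1@2 c4@2 c2@5 c3@7, authorship 14..2.3.
After op 3 (insert('k')): buffer="ggkkmxgklgkx" (len 12), cursors c1@4 c4@4 c2@8 c3@11, authorship 1414..22.33.
After op 4 (insert('p')): buffer="ggkkppmxgkplgkpx" (len 16), cursors c1@6 c4@6 c2@11 c3@15, authorship 141414..222.333.
After op 5 (insert('i')): buffer="ggkkppiimxgkpilgkpix" (len 20), cursors c1@8 c4@8 c2@14 c3@19, authorship 14141414..2222.3333.
After op 6 (insert('o')): buffer="ggkkppiioomxgkpiolgkpiox" (len 24), cursors c1@10 c4@10 c2@17 c3@23, authorship 1414141414..22222.33333.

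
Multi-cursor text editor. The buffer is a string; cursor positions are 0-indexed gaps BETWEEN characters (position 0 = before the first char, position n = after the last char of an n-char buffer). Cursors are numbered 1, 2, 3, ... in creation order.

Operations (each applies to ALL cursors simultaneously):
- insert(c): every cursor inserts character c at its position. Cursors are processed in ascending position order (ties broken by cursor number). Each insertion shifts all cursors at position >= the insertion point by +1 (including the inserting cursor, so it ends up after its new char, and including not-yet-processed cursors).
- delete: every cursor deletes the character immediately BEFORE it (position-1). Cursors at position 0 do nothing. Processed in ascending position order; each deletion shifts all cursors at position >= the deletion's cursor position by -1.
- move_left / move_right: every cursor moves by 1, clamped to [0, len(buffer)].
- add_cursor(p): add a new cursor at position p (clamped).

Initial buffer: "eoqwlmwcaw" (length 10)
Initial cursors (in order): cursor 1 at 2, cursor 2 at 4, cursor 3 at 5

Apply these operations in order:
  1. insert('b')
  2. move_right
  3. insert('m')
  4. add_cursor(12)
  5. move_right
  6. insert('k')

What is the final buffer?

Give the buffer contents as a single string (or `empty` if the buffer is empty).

Answer: eobqmwkblmbkmmwkkcaw

Derivation:
After op 1 (insert('b')): buffer="eobqwblbmwcaw" (len 13), cursors c1@3 c2@6 c3@8, authorship ..1..2.3.....
After op 2 (move_right): buffer="eobqwblbmwcaw" (len 13), cursors c1@4 c2@7 c3@9, authorship ..1..2.3.....
After op 3 (insert('m')): buffer="eobqmwblmbmmwcaw" (len 16), cursors c1@5 c2@9 c3@12, authorship ..1.1.2.23.3....
After op 4 (add_cursor(12)): buffer="eobqmwblmbmmwcaw" (len 16), cursors c1@5 c2@9 c3@12 c4@12, authorship ..1.1.2.23.3....
After op 5 (move_right): buffer="eobqmwblmbmmwcaw" (len 16), cursors c1@6 c2@10 c3@13 c4@13, authorship ..1.1.2.23.3....
After op 6 (insert('k')): buffer="eobqmwkblmbkmmwkkcaw" (len 20), cursors c1@7 c2@12 c3@17 c4@17, authorship ..1.1.12.232.3.34...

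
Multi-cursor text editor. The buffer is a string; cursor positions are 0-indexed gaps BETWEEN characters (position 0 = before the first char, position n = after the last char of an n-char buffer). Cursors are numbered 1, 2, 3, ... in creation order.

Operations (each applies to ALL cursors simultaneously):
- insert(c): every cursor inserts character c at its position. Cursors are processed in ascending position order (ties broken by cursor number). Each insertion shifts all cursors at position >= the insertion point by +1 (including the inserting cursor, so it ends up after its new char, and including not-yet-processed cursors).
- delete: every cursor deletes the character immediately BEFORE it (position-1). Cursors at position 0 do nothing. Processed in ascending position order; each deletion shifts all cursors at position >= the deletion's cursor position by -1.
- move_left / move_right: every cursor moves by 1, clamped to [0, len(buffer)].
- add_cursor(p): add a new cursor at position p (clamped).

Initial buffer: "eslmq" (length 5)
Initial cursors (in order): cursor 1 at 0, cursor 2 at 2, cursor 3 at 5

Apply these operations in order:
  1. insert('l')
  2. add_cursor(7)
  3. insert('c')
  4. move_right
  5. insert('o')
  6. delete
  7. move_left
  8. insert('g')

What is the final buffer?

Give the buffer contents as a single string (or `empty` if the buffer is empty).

Answer: lcgeslcglmqcglgc

Derivation:
After op 1 (insert('l')): buffer="lesllmql" (len 8), cursors c1@1 c2@4 c3@8, authorship 1..2...3
After op 2 (add_cursor(7)): buffer="lesllmql" (len 8), cursors c1@1 c2@4 c4@7 c3@8, authorship 1..2...3
After op 3 (insert('c')): buffer="lceslclmqclc" (len 12), cursors c1@2 c2@6 c4@10 c3@12, authorship 11..22...433
After op 4 (move_right): buffer="lceslclmqclc" (len 12), cursors c1@3 c2@7 c4@11 c3@12, authorship 11..22...433
After op 5 (insert('o')): buffer="lceoslclomqcloco" (len 16), cursors c1@4 c2@9 c4@14 c3@16, authorship 11.1.22.2..43433
After op 6 (delete): buffer="lceslclmqclc" (len 12), cursors c1@3 c2@7 c4@11 c3@12, authorship 11..22...433
After op 7 (move_left): buffer="lceslclmqclc" (len 12), cursors c1@2 c2@6 c4@10 c3@11, authorship 11..22...433
After op 8 (insert('g')): buffer="lcgeslcglmqcglgc" (len 16), cursors c1@3 c2@8 c4@13 c3@15, authorship 111..222...44333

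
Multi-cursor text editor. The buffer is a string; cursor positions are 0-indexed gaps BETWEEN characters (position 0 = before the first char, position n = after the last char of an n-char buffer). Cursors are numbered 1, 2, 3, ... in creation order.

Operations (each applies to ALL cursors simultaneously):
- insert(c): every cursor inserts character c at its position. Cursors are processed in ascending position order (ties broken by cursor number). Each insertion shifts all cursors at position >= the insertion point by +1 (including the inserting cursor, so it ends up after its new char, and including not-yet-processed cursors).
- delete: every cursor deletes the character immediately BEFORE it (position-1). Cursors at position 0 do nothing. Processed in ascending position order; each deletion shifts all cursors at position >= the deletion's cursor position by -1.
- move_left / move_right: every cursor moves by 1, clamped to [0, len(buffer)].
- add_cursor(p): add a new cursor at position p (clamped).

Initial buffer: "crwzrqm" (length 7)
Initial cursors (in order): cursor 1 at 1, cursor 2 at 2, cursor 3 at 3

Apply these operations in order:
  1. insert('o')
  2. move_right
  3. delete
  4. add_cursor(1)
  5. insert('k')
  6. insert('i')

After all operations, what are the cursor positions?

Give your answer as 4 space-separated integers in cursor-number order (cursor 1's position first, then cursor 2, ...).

Answer: 6 9 12 3

Derivation:
After op 1 (insert('o')): buffer="corowozrqm" (len 10), cursors c1@2 c2@4 c3@6, authorship .1.2.3....
After op 2 (move_right): buffer="corowozrqm" (len 10), cursors c1@3 c2@5 c3@7, authorship .1.2.3....
After op 3 (delete): buffer="cooorqm" (len 7), cursors c1@2 c2@3 c3@4, authorship .123...
After op 4 (add_cursor(1)): buffer="cooorqm" (len 7), cursors c4@1 c1@2 c2@3 c3@4, authorship .123...
After op 5 (insert('k')): buffer="ckokokokrqm" (len 11), cursors c4@2 c1@4 c2@6 c3@8, authorship .4112233...
After op 6 (insert('i')): buffer="ckiokiokiokirqm" (len 15), cursors c4@3 c1@6 c2@9 c3@12, authorship .44111222333...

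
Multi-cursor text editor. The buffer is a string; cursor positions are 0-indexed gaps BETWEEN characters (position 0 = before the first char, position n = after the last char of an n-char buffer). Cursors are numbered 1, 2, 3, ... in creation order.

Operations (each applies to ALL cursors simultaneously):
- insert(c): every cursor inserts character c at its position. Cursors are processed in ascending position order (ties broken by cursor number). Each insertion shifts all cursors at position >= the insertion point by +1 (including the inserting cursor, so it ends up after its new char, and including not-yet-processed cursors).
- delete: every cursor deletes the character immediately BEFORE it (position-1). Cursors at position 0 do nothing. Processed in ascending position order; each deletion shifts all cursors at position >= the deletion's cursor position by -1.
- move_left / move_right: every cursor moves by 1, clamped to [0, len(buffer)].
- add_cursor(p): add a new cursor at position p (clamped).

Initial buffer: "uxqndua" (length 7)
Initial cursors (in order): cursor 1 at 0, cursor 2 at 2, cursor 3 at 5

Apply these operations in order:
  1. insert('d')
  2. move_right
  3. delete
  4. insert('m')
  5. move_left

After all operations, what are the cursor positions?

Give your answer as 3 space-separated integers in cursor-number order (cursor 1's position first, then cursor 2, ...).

Answer: 1 4 8

Derivation:
After op 1 (insert('d')): buffer="duxdqnddua" (len 10), cursors c1@1 c2@4 c3@8, authorship 1..2...3..
After op 2 (move_right): buffer="duxdqnddua" (len 10), cursors c1@2 c2@5 c3@9, authorship 1..2...3..
After op 3 (delete): buffer="dxdndda" (len 7), cursors c1@1 c2@3 c3@6, authorship 1.2..3.
After op 4 (insert('m')): buffer="dmxdmnddma" (len 10), cursors c1@2 c2@5 c3@9, authorship 11.22..33.
After op 5 (move_left): buffer="dmxdmnddma" (len 10), cursors c1@1 c2@4 c3@8, authorship 11.22..33.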